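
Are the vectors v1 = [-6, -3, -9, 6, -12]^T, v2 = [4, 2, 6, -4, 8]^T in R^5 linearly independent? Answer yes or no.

no

Form the matrix with these vectors as rows and row reduce.
R2 ← R2 + (2/3)·R1: [0, 0, 0, 0, 0]
1 nonzero row, so the 2 vectors span a space of dimension 1.
Since 1 < 2, the vectors are linearly dependent.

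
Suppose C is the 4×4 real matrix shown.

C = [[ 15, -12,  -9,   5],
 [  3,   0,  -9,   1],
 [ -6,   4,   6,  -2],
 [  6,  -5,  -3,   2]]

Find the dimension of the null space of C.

Row reduce to echelon form.
R2 ← R2 − (1/5)·R1: [0, 12/5, -36/5, 0]
R3 ← R3 + (2/5)·R1: [0, -4/5, 12/5, 0]
R4 ← R4 − (2/5)·R1: [0, -1/5, 3/5, 0]
R3 ← R3 + (1/3)·R2: [0, 0, 0, 0]
R4 ← R4 + (1/12)·R2: [0, 0, 0, 0]
2 nonzero rows, so rank(C) = 2.
C has 4 columns; by rank–nullity, nullity = 4 − 2 = 2.

2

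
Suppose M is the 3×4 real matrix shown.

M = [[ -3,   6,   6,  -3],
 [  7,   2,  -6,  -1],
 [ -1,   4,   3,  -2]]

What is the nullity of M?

Row reduce to echelon form.
R2 ← R2 + (7/3)·R1: [0, 16, 8, -8]
R3 ← R3 − (1/3)·R1: [0, 2, 1, -1]
R3 ← R3 − (1/8)·R2: [0, 0, 0, 0]
2 nonzero rows, so rank(M) = 2.
M has 4 columns; by rank–nullity, nullity = 4 − 2 = 2.

2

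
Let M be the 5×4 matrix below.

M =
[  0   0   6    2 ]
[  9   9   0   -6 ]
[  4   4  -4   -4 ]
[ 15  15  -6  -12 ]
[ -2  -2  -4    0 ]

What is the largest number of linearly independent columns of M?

2

Row reduce to echelon form.
Swap R1 ↔ R2
R3 ← R3 − (4/9)·R1: [0, 0, -4, -4/3]
R4 ← R4 − (5/3)·R1: [0, 0, -6, -2]
R5 ← R5 + (2/9)·R1: [0, 0, -4, -4/3]
R3 ← R3 + (2/3)·R2: [0, 0, 0, 0]
R4 ← R4 + R2: [0, 0, 0, 0]
R5 ← R5 + (2/3)·R2: [0, 0, 0, 0]
Echelon form has 2 nonzero rows, so rank(M) = 2.
The rank gives the maximum number of linearly independent columns: 2.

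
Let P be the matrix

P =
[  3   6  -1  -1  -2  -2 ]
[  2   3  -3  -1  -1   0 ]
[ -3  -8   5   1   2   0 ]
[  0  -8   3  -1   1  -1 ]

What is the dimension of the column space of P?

3

Row reduce to echelon form.
R2 ← R2 − (2/3)·R1: [0, -1, -7/3, -1/3, 1/3, 4/3]
R3 ← R3 + R1: [0, -2, 4, 0, 0, -2]
R3 ← R3 − (2)·R2: [0, 0, 26/3, 2/3, -2/3, -14/3]
R4 ← R4 − (8)·R2: [0, 0, 65/3, 5/3, -5/3, -35/3]
R4 ← R4 − (5/2)·R3: [0, 0, 0, 0, 0, 0]
Echelon form has 3 nonzero rows, so rank(P) = 3.
The column space has dimension equal to the rank: 3.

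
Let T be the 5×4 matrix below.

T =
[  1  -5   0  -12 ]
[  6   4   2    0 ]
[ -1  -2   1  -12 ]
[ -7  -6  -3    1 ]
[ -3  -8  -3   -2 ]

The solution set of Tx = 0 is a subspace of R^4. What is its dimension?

Row reduce to echelon form.
R2 ← R2 − (6)·R1: [0, 34, 2, 72]
R3 ← R3 + R1: [0, -7, 1, -24]
R4 ← R4 + (7)·R1: [0, -41, -3, -83]
R5 ← R5 + (3)·R1: [0, -23, -3, -38]
R3 ← R3 + (7/34)·R2: [0, 0, 24/17, -156/17]
R4 ← R4 + (41/34)·R2: [0, 0, -10/17, 65/17]
R5 ← R5 + (23/34)·R2: [0, 0, -28/17, 182/17]
R4 ← R4 + (5/12)·R3: [0, 0, 0, 0]
R5 ← R5 + (7/6)·R3: [0, 0, 0, 0]
3 nonzero rows, so rank(T) = 3.
T has 4 columns; by rank–nullity, nullity = 4 − 3 = 1.

1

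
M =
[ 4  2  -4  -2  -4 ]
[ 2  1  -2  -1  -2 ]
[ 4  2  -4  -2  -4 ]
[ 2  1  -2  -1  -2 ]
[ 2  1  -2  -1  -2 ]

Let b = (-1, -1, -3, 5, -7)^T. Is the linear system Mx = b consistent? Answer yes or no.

Row reduce the augmented matrix [M | b].
R2 ← R2 − (1/2)·R1: [0, 0, 0, 0, 0, -1/2]
R3 ← R3 − R1: [0, 0, 0, 0, 0, -2]
R4 ← R4 − (1/2)·R1: [0, 0, 0, 0, 0, 11/2]
R5 ← R5 − (1/2)·R1: [0, 0, 0, 0, 0, -13/2]
R3 ← R3 − (4)·R2: [0, 0, 0, 0, 0, 0]
R4 ← R4 + (11)·R2: [0, 0, 0, 0, 0, 0]
R5 ← R5 − (13)·R2: [0, 0, 0, 0, 0, 0]
The echelon form has 2 nonzero rows; the last pivot sits in the augmented column, so rank(M) = 1 but rank([M|b]) = 2.
Since the ranks differ, the system is inconsistent.

no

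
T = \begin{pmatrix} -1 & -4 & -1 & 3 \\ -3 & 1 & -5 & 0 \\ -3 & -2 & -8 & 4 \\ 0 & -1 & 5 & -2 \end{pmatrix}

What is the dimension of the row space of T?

Row reduce to echelon form.
R2 ← R2 − (3)·R1: [0, 13, -2, -9]
R3 ← R3 − (3)·R1: [0, 10, -5, -5]
R3 ← R3 − (10/13)·R2: [0, 0, -45/13, 25/13]
R4 ← R4 + (1/13)·R2: [0, 0, 63/13, -35/13]
R4 ← R4 + (7/5)·R3: [0, 0, 0, 0]
Echelon form has 3 nonzero rows, so rank(T) = 3.
The row space has dimension equal to the rank: 3.

3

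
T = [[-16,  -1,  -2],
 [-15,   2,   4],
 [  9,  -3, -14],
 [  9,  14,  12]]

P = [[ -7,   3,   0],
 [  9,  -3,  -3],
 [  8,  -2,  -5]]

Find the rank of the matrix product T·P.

2

First compute TP:
[[ 87, -41,  13],
 [155, -59, -26],
 [-202,  64,  79],
 [159, -39, -102]]
Now row reduce the product.
R2 ← R2 − (155/87)·R1: [0, 1222/87, -4277/87]
R3 ← R3 + (202/87)·R1: [0, -2714/87, 9499/87]
R4 ← R4 − (53/29)·R1: [0, 1042/29, -3647/29]
R3 ← R3 + (1357/611)·R2: [0, 0, 0]
R4 ← R4 − (1563/611)·R2: [0, 0, 0]
2 nonzero rows, so rank(TP) = 2.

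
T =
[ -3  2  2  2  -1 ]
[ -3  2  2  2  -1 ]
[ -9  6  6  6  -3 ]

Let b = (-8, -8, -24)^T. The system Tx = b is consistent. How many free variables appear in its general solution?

4

Row reduce the augmented matrix [T | b].
R2 ← R2 − R1: [0, 0, 0, 0, 0, 0]
R3 ← R3 − (3)·R1: [0, 0, 0, 0, 0, 0]
The echelon form has 1 nonzero rows, and every pivot lies in the first 5 columns, so rank(T) = rank([T|b]) = 1.
The system is consistent.
Free variables = (unknowns) − (rank) = 5 − 1 = 4.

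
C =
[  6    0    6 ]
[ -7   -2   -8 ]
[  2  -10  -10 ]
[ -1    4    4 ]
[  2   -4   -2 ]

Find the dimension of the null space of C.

0

Row reduce to echelon form.
R2 ← R2 + (7/6)·R1: [0, -2, -1]
R3 ← R3 − (1/3)·R1: [0, -10, -12]
R4 ← R4 + (1/6)·R1: [0, 4, 5]
R5 ← R5 − (1/3)·R1: [0, -4, -4]
R3 ← R3 − (5)·R2: [0, 0, -7]
R4 ← R4 + (2)·R2: [0, 0, 3]
R5 ← R5 − (2)·R2: [0, 0, -2]
R4 ← R4 + (3/7)·R3: [0, 0, 0]
R5 ← R5 − (2/7)·R3: [0, 0, 0]
3 nonzero rows, so rank(C) = 3.
C has 3 columns; by rank–nullity, nullity = 3 − 3 = 0.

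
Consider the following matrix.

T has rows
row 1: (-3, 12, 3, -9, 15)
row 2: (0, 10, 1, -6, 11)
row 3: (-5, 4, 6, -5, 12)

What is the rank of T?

3

Row reduce to echelon form.
R3 ← R3 − (5/3)·R1: [0, -16, 1, 10, -13]
R3 ← R3 + (8/5)·R2: [0, 0, 13/5, 2/5, 23/5]
Echelon form has 3 nonzero rows, so rank(T) = 3.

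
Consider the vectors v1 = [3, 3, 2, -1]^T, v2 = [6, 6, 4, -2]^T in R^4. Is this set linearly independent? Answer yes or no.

Form the matrix with these vectors as rows and row reduce.
R2 ← R2 − (2)·R1: [0, 0, 0, 0]
1 nonzero row, so the 2 vectors span a space of dimension 1.
Since 1 < 2, the vectors are linearly dependent.

no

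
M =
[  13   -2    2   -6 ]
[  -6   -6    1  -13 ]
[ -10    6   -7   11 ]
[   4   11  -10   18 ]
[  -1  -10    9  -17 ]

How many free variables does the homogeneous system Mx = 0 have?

1

Row reduce to echelon form.
R2 ← R2 + (6/13)·R1: [0, -90/13, 25/13, -205/13]
R3 ← R3 + (10/13)·R1: [0, 58/13, -71/13, 83/13]
R4 ← R4 − (4/13)·R1: [0, 151/13, -138/13, 258/13]
R5 ← R5 + (1/13)·R1: [0, -132/13, 119/13, -227/13]
R3 ← R3 + (29/45)·R2: [0, 0, -38/9, -34/9]
R4 ← R4 + (151/90)·R2: [0, 0, -133/18, -119/18]
R5 ← R5 − (22/15)·R2: [0, 0, 19/3, 17/3]
R4 ← R4 − (7/4)·R3: [0, 0, 0, 0]
R5 ← R5 + (3/2)·R3: [0, 0, 0, 0]
3 nonzero rows, so rank(M) = 3.
M has 4 columns; by rank–nullity, nullity = 4 − 3 = 1.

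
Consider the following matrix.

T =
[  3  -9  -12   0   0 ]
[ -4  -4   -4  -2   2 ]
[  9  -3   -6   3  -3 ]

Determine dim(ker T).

Row reduce to echelon form.
R2 ← R2 + (4/3)·R1: [0, -16, -20, -2, 2]
R3 ← R3 − (3)·R1: [0, 24, 30, 3, -3]
R3 ← R3 + (3/2)·R2: [0, 0, 0, 0, 0]
2 nonzero rows, so rank(T) = 2.
T has 5 columns; by rank–nullity, nullity = 5 − 2 = 3.

3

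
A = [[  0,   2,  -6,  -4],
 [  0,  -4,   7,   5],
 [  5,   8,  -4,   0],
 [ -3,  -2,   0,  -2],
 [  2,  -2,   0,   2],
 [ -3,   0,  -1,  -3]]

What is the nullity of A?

Row reduce to echelon form.
Swap R1 ↔ R3
R4 ← R4 + (3/5)·R1: [0, 14/5, -12/5, -2]
R5 ← R5 − (2/5)·R1: [0, -26/5, 8/5, 2]
R6 ← R6 + (3/5)·R1: [0, 24/5, -17/5, -3]
R3 ← R3 + (1/2)·R2: [0, 0, -5/2, -3/2]
R4 ← R4 + (7/10)·R2: [0, 0, 5/2, 3/2]
R5 ← R5 − (13/10)·R2: [0, 0, -15/2, -9/2]
R6 ← R6 + (6/5)·R2: [0, 0, 5, 3]
R4 ← R4 + R3: [0, 0, 0, 0]
R5 ← R5 − (3)·R3: [0, 0, 0, 0]
R6 ← R6 + (2)·R3: [0, 0, 0, 0]
3 nonzero rows, so rank(A) = 3.
A has 4 columns; by rank–nullity, nullity = 4 − 3 = 1.

1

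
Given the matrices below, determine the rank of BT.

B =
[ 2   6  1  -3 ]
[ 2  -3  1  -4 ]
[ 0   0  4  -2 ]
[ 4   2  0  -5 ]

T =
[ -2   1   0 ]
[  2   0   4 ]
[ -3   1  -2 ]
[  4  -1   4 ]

2

First compute BT:
[[ -7,   6,  10],
 [-29,   7, -30],
 [-20,   6, -16],
 [-24,   9, -12]]
Now row reduce the product.
R2 ← R2 − (29/7)·R1: [0, -125/7, -500/7]
R3 ← R3 − (20/7)·R1: [0, -78/7, -312/7]
R4 ← R4 − (24/7)·R1: [0, -81/7, -324/7]
R3 ← R3 − (78/125)·R2: [0, 0, 0]
R4 ← R4 − (81/125)·R2: [0, 0, 0]
2 nonzero rows, so rank(BT) = 2.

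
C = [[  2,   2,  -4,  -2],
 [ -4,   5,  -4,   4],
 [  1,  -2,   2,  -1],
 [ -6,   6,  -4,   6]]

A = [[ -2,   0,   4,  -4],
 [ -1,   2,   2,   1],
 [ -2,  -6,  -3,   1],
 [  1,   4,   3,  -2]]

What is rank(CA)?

First compute CA:
[[  0,  20,  18,  -6],
 [ 15,  50,  18,   9],
 [ -5, -20,  -9,  -2],
 [ 20,  60,  18,  14]]
Now row reduce the product.
Swap R1 ↔ R2
R3 ← R3 + (1/3)·R1: [0, -10/3, -3, 1]
R4 ← R4 − (4/3)·R1: [0, -20/3, -6, 2]
R3 ← R3 + (1/6)·R2: [0, 0, 0, 0]
R4 ← R4 + (1/3)·R2: [0, 0, 0, 0]
2 nonzero rows, so rank(CA) = 2.

2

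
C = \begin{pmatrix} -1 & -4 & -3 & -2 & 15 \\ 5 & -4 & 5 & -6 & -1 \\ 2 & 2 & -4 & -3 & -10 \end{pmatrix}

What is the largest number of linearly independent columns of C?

3

Row reduce to echelon form.
R2 ← R2 + (5)·R1: [0, -24, -10, -16, 74]
R3 ← R3 + (2)·R1: [0, -6, -10, -7, 20]
R3 ← R3 − (1/4)·R2: [0, 0, -15/2, -3, 3/2]
Echelon form has 3 nonzero rows, so rank(C) = 3.
The rank gives the maximum number of linearly independent columns: 3.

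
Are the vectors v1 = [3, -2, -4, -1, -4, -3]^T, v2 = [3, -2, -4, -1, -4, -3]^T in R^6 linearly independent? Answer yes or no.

no

Form the matrix with these vectors as rows and row reduce.
R2 ← R2 − R1: [0, 0, 0, 0, 0, 0]
1 nonzero row, so the 2 vectors span a space of dimension 1.
Since 1 < 2, the vectors are linearly dependent.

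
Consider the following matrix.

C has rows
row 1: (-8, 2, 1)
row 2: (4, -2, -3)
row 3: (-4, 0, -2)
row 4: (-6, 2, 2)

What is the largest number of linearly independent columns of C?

2

Row reduce to echelon form.
R2 ← R2 + (1/2)·R1: [0, -1, -5/2]
R3 ← R3 − (1/2)·R1: [0, -1, -5/2]
R4 ← R4 − (3/4)·R1: [0, 1/2, 5/4]
R3 ← R3 − R2: [0, 0, 0]
R4 ← R4 + (1/2)·R2: [0, 0, 0]
Echelon form has 2 nonzero rows, so rank(C) = 2.
The rank gives the maximum number of linearly independent columns: 2.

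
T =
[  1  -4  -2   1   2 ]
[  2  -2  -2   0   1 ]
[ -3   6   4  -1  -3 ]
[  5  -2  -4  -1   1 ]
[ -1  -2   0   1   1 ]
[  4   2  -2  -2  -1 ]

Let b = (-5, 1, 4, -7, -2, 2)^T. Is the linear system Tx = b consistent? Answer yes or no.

Row reduce the augmented matrix [T | b].
R2 ← R2 − (2)·R1: [0, 6, 2, -2, -3, 11]
R3 ← R3 + (3)·R1: [0, -6, -2, 2, 3, -11]
R4 ← R4 − (5)·R1: [0, 18, 6, -6, -9, 18]
R5 ← R5 + R1: [0, -6, -2, 2, 3, -7]
R6 ← R6 − (4)·R1: [0, 18, 6, -6, -9, 22]
R3 ← R3 + R2: [0, 0, 0, 0, 0, 0]
R4 ← R4 − (3)·R2: [0, 0, 0, 0, 0, -15]
R5 ← R5 + R2: [0, 0, 0, 0, 0, 4]
R6 ← R6 − (3)·R2: [0, 0, 0, 0, 0, -11]
Swap R3 ↔ R4
R5 ← R5 + (4/15)·R3: [0, 0, 0, 0, 0, 0]
R6 ← R6 − (11/15)·R3: [0, 0, 0, 0, 0, 0]
The echelon form has 3 nonzero rows; the last pivot sits in the augmented column, so rank(T) = 2 but rank([T|b]) = 3.
Since the ranks differ, the system is inconsistent.

no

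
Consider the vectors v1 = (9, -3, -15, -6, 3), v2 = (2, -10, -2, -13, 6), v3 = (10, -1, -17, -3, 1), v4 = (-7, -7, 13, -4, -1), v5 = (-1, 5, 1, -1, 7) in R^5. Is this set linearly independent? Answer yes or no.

Form the matrix with these vectors as rows and row reduce.
R2 ← R2 − (2/9)·R1: [0, -28/3, 4/3, -35/3, 16/3]
R3 ← R3 − (10/9)·R1: [0, 7/3, -1/3, 11/3, -7/3]
R4 ← R4 + (7/9)·R1: [0, -28/3, 4/3, -26/3, 4/3]
R5 ← R5 + (1/9)·R1: [0, 14/3, -2/3, -5/3, 22/3]
R3 ← R3 + (1/4)·R2: [0, 0, 0, 3/4, -1]
R4 ← R4 − R2: [0, 0, 0, 3, -4]
R5 ← R5 + (1/2)·R2: [0, 0, 0, -15/2, 10]
R4 ← R4 − (4)·R3: [0, 0, 0, 0, 0]
R5 ← R5 + (10)·R3: [0, 0, 0, 0, 0]
3 nonzero rows, so the 5 vectors span a space of dimension 3.
Since 3 < 5, the vectors are linearly dependent.

no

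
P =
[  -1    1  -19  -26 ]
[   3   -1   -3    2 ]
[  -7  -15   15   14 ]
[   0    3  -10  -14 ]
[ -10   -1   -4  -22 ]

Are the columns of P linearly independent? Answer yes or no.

no

Row reduce P to echelon form.
R2 ← R2 + (3)·R1: [0, 2, -60, -76]
R3 ← R3 − (7)·R1: [0, -22, 148, 196]
R5 ← R5 − (10)·R1: [0, -11, 186, 238]
R3 ← R3 + (11)·R2: [0, 0, -512, -640]
R4 ← R4 − (3/2)·R2: [0, 0, 80, 100]
R5 ← R5 + (11/2)·R2: [0, 0, -144, -180]
R4 ← R4 + (5/32)·R3: [0, 0, 0, 0]
R5 ← R5 − (9/32)·R3: [0, 0, 0, 0]
3 pivots among 4 columns.
Only 3 < 4 pivot columns, so the columns are linearly dependent.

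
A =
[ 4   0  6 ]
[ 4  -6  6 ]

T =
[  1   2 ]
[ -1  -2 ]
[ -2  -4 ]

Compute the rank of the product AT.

First compute AT:
[[ -8, -16],
 [ -2,  -4]]
Now row reduce the product.
R2 ← R2 − (1/4)·R1: [0, 0]
1 nonzero row, so rank(AT) = 1.

1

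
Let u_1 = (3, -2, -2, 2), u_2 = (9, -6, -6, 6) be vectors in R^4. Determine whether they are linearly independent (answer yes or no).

Form the matrix with these vectors as rows and row reduce.
R2 ← R2 − (3)·R1: [0, 0, 0, 0]
1 nonzero row, so the 2 vectors span a space of dimension 1.
Since 1 < 2, the vectors are linearly dependent.

no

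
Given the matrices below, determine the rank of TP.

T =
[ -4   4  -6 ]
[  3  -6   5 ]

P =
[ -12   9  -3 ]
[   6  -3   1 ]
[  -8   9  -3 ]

2

First compute TP:
[[120, -102,  34],
 [-112,  90, -30]]
Now row reduce the product.
R2 ← R2 + (14/15)·R1: [0, -26/5, 26/15]
2 nonzero rows, so rank(TP) = 2.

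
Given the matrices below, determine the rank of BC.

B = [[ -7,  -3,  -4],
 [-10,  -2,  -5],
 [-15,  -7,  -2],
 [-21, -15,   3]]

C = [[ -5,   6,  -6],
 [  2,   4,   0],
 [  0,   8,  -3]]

First compute BC:
[[ 29, -86,  54],
 [ 46, -108,  75],
 [ 61, -134,  96],
 [ 75, -162, 117]]
Now row reduce the product.
R2 ← R2 − (46/29)·R1: [0, 824/29, -309/29]
R3 ← R3 − (61/29)·R1: [0, 1360/29, -510/29]
R4 ← R4 − (75/29)·R1: [0, 1752/29, -657/29]
R3 ← R3 − (170/103)·R2: [0, 0, 0]
R4 ← R4 − (219/103)·R2: [0, 0, 0]
2 nonzero rows, so rank(BC) = 2.

2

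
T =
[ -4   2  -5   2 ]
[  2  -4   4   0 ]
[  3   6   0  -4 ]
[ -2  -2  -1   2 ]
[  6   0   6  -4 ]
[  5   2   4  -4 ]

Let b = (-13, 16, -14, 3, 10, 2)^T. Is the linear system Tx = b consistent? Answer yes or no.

Row reduce the augmented matrix [T | b].
R2 ← R2 + (1/2)·R1: [0, -3, 3/2, 1, 19/2]
R3 ← R3 + (3/4)·R1: [0, 15/2, -15/4, -5/2, -95/4]
R4 ← R4 − (1/2)·R1: [0, -3, 3/2, 1, 19/2]
R5 ← R5 + (3/2)·R1: [0, 3, -3/2, -1, -19/2]
R6 ← R6 + (5/4)·R1: [0, 9/2, -9/4, -3/2, -57/4]
R3 ← R3 + (5/2)·R2: [0, 0, 0, 0, 0]
R4 ← R4 − R2: [0, 0, 0, 0, 0]
R5 ← R5 + R2: [0, 0, 0, 0, 0]
R6 ← R6 + (3/2)·R2: [0, 0, 0, 0, 0]
The echelon form has 2 nonzero rows, and every pivot lies in the first 4 columns, so rank(T) = rank([T|b]) = 2.
The system is consistent.

yes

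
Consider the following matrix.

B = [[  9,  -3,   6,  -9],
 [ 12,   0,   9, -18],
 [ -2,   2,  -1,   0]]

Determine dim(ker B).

2

Row reduce to echelon form.
R2 ← R2 − (4/3)·R1: [0, 4, 1, -6]
R3 ← R3 + (2/9)·R1: [0, 4/3, 1/3, -2]
R3 ← R3 − (1/3)·R2: [0, 0, 0, 0]
2 nonzero rows, so rank(B) = 2.
B has 4 columns; by rank–nullity, nullity = 4 − 2 = 2.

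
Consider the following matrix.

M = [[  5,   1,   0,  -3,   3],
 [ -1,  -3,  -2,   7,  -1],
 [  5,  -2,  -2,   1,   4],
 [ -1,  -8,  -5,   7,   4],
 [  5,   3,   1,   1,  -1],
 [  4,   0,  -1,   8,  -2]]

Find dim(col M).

Row reduce to echelon form.
R2 ← R2 + (1/5)·R1: [0, -14/5, -2, 32/5, -2/5]
R3 ← R3 − R1: [0, -3, -2, 4, 1]
R4 ← R4 + (1/5)·R1: [0, -39/5, -5, 32/5, 23/5]
R5 ← R5 − R1: [0, 2, 1, 4, -4]
R6 ← R6 − (4/5)·R1: [0, -4/5, -1, 52/5, -22/5]
R3 ← R3 − (15/14)·R2: [0, 0, 1/7, -20/7, 10/7]
R4 ← R4 − (39/14)·R2: [0, 0, 4/7, -80/7, 40/7]
R5 ← R5 + (5/7)·R2: [0, 0, -3/7, 60/7, -30/7]
R6 ← R6 − (2/7)·R2: [0, 0, -3/7, 60/7, -30/7]
R4 ← R4 − (4)·R3: [0, 0, 0, 0, 0]
R5 ← R5 + (3)·R3: [0, 0, 0, 0, 0]
R6 ← R6 + (3)·R3: [0, 0, 0, 0, 0]
Echelon form has 3 nonzero rows, so rank(M) = 3.
The column space has dimension equal to the rank: 3.

3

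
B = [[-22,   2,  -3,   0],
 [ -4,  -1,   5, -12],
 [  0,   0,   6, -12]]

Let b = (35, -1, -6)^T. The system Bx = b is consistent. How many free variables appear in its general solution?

1

Row reduce the augmented matrix [B | b].
R2 ← R2 − (2/11)·R1: [0, -15/11, 61/11, -12, -81/11]
The echelon form has 3 nonzero rows, and every pivot lies in the first 4 columns, so rank(B) = rank([B|b]) = 3.
The system is consistent.
Free variables = (unknowns) − (rank) = 4 − 3 = 1.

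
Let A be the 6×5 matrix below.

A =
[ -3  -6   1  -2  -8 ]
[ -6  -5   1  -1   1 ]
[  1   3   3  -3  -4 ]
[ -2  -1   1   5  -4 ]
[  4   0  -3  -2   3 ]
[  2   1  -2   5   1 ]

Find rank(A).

5

Row reduce to echelon form.
R2 ← R2 − (2)·R1: [0, 7, -1, 3, 17]
R3 ← R3 + (1/3)·R1: [0, 1, 10/3, -11/3, -20/3]
R4 ← R4 − (2/3)·R1: [0, 3, 1/3, 19/3, 4/3]
R5 ← R5 + (4/3)·R1: [0, -8, -5/3, -14/3, -23/3]
R6 ← R6 + (2/3)·R1: [0, -3, -4/3, 11/3, -13/3]
R3 ← R3 − (1/7)·R2: [0, 0, 73/21, -86/21, -191/21]
R4 ← R4 − (3/7)·R2: [0, 0, 16/21, 106/21, -125/21]
R5 ← R5 + (8/7)·R2: [0, 0, -59/21, -26/21, 247/21]
R6 ← R6 + (3/7)·R2: [0, 0, -37/21, 104/21, 62/21]
R4 ← R4 − (16/73)·R3: [0, 0, 0, 434/73, -289/73]
R5 ← R5 + (59/73)·R3: [0, 0, 0, -332/73, 322/73]
R6 ← R6 + (37/73)·R3: [0, 0, 0, 210/73, -121/73]
R5 ← R5 + (166/217)·R4: [0, 0, 0, 0, 300/217]
R6 ← R6 − (15/31)·R4: [0, 0, 0, 0, 8/31]
R6 ← R6 − (14/75)·R5: [0, 0, 0, 0, 0]
Echelon form has 5 nonzero rows, so rank(A) = 5.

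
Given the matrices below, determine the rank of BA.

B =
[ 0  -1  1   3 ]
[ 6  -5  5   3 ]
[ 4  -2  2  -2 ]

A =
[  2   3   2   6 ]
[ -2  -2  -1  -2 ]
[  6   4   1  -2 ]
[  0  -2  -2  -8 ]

First compute BA:
[[  8,   0,  -4, -24],
 [ 52,  42,  16,  12],
 [ 24,  28,  16,  40]]
Now row reduce the product.
R2 ← R2 − (13/2)·R1: [0, 42, 42, 168]
R3 ← R3 − (3)·R1: [0, 28, 28, 112]
R3 ← R3 − (2/3)·R2: [0, 0, 0, 0]
2 nonzero rows, so rank(BA) = 2.

2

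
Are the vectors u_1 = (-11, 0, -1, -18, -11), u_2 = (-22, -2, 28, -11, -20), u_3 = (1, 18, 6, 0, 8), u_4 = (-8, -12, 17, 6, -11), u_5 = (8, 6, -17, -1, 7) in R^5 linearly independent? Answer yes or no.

Form the matrix with these vectors as rows and row reduce.
R2 ← R2 − (2)·R1: [0, -2, 30, 25, 2]
R3 ← R3 + (1/11)·R1: [0, 18, 65/11, -18/11, 7]
R4 ← R4 − (8/11)·R1: [0, -12, 195/11, 210/11, -3]
R5 ← R5 + (8/11)·R1: [0, 6, -195/11, -155/11, -1]
R3 ← R3 + (9)·R2: [0, 0, 3035/11, 2457/11, 25]
R4 ← R4 − (6)·R2: [0, 0, -1785/11, -1440/11, -15]
R5 ← R5 + (3)·R2: [0, 0, 795/11, 670/11, 5]
R4 ← R4 + (357/607)·R3: [0, 0, 0, 279/607, -180/607]
R5 ← R5 − (159/607)·R3: [0, 0, 0, 1457/607, -940/607]
R5 ← R5 − (47/9)·R4: [0, 0, 0, 0, 0]
4 nonzero rows, so the 5 vectors span a space of dimension 4.
Since 4 < 5, the vectors are linearly dependent.

no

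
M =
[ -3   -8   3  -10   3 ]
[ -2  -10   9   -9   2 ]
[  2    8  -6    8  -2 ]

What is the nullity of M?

Row reduce to echelon form.
R2 ← R2 − (2/3)·R1: [0, -14/3, 7, -7/3, 0]
R3 ← R3 + (2/3)·R1: [0, 8/3, -4, 4/3, 0]
R3 ← R3 + (4/7)·R2: [0, 0, 0, 0, 0]
2 nonzero rows, so rank(M) = 2.
M has 5 columns; by rank–nullity, nullity = 5 − 2 = 3.

3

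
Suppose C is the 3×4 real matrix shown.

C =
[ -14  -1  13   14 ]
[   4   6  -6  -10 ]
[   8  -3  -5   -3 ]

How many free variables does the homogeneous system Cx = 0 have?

1

Row reduce to echelon form.
R2 ← R2 + (2/7)·R1: [0, 40/7, -16/7, -6]
R3 ← R3 + (4/7)·R1: [0, -25/7, 17/7, 5]
R3 ← R3 + (5/8)·R2: [0, 0, 1, 5/4]
3 nonzero rows, so rank(C) = 3.
C has 4 columns; by rank–nullity, nullity = 4 − 3 = 1.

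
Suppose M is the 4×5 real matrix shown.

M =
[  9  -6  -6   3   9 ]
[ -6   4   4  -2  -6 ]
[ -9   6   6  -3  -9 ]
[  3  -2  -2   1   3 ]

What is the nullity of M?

4

Row reduce to echelon form.
R2 ← R2 + (2/3)·R1: [0, 0, 0, 0, 0]
R3 ← R3 + R1: [0, 0, 0, 0, 0]
R4 ← R4 − (1/3)·R1: [0, 0, 0, 0, 0]
1 nonzero row, so rank(M) = 1.
M has 5 columns; by rank–nullity, nullity = 5 − 1 = 4.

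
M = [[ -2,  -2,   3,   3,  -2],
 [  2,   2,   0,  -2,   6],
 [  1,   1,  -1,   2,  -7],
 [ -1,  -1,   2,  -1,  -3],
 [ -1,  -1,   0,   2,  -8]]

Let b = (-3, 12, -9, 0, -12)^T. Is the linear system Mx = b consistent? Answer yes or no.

yes

Row reduce the augmented matrix [M | b].
R2 ← R2 + R1: [0, 0, 3, 1, 4, 9]
R3 ← R3 + (1/2)·R1: [0, 0, 1/2, 7/2, -8, -21/2]
R4 ← R4 − (1/2)·R1: [0, 0, 1/2, -5/2, -2, 3/2]
R5 ← R5 − (1/2)·R1: [0, 0, -3/2, 1/2, -7, -21/2]
R3 ← R3 − (1/6)·R2: [0, 0, 0, 10/3, -26/3, -12]
R4 ← R4 − (1/6)·R2: [0, 0, 0, -8/3, -8/3, 0]
R5 ← R5 + (1/2)·R2: [0, 0, 0, 1, -5, -6]
R4 ← R4 + (4/5)·R3: [0, 0, 0, 0, -48/5, -48/5]
R5 ← R5 − (3/10)·R3: [0, 0, 0, 0, -12/5, -12/5]
R5 ← R5 − (1/4)·R4: [0, 0, 0, 0, 0, 0]
The echelon form has 4 nonzero rows, and every pivot lies in the first 5 columns, so rank(M) = rank([M|b]) = 4.
The system is consistent.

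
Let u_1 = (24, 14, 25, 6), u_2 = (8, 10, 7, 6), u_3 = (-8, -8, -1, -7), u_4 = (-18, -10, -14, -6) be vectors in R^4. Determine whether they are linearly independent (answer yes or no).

no

Form the matrix with these vectors as rows and row reduce.
R2 ← R2 − (1/3)·R1: [0, 16/3, -4/3, 4]
R3 ← R3 + (1/3)·R1: [0, -10/3, 22/3, -5]
R4 ← R4 + (3/4)·R1: [0, 1/2, 19/4, -3/2]
R3 ← R3 + (5/8)·R2: [0, 0, 13/2, -5/2]
R4 ← R4 − (3/32)·R2: [0, 0, 39/8, -15/8]
R4 ← R4 − (3/4)·R3: [0, 0, 0, 0]
3 nonzero rows, so the 4 vectors span a space of dimension 3.
Since 3 < 4, the vectors are linearly dependent.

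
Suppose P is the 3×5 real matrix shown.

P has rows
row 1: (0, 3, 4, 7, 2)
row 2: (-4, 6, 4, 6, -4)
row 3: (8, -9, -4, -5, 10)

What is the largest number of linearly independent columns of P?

2

Row reduce to echelon form.
Swap R1 ↔ R2
R3 ← R3 + (2)·R1: [0, 3, 4, 7, 2]
R3 ← R3 − R2: [0, 0, 0, 0, 0]
Echelon form has 2 nonzero rows, so rank(P) = 2.
The rank gives the maximum number of linearly independent columns: 2.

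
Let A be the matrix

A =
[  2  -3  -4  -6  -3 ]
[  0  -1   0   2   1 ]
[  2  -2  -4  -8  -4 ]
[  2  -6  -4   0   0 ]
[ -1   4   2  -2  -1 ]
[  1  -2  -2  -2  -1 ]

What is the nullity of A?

Row reduce to echelon form.
R3 ← R3 − R1: [0, 1, 0, -2, -1]
R4 ← R4 − R1: [0, -3, 0, 6, 3]
R5 ← R5 + (1/2)·R1: [0, 5/2, 0, -5, -5/2]
R6 ← R6 − (1/2)·R1: [0, -1/2, 0, 1, 1/2]
R3 ← R3 + R2: [0, 0, 0, 0, 0]
R4 ← R4 − (3)·R2: [0, 0, 0, 0, 0]
R5 ← R5 + (5/2)·R2: [0, 0, 0, 0, 0]
R6 ← R6 − (1/2)·R2: [0, 0, 0, 0, 0]
2 nonzero rows, so rank(A) = 2.
A has 5 columns; by rank–nullity, nullity = 5 − 2 = 3.

3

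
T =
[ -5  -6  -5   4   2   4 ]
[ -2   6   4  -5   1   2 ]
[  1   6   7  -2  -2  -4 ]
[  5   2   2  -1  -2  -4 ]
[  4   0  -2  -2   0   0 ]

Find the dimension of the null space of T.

Row reduce to echelon form.
R2 ← R2 − (2/5)·R1: [0, 42/5, 6, -33/5, 1/5, 2/5]
R3 ← R3 + (1/5)·R1: [0, 24/5, 6, -6/5, -8/5, -16/5]
R4 ← R4 + R1: [0, -4, -3, 3, 0, 0]
R5 ← R5 + (4/5)·R1: [0, -24/5, -6, 6/5, 8/5, 16/5]
R3 ← R3 − (4/7)·R2: [0, 0, 18/7, 18/7, -12/7, -24/7]
R4 ← R4 + (10/21)·R2: [0, 0, -1/7, -1/7, 2/21, 4/21]
R5 ← R5 + (4/7)·R2: [0, 0, -18/7, -18/7, 12/7, 24/7]
R4 ← R4 + (1/18)·R3: [0, 0, 0, 0, 0, 0]
R5 ← R5 + R3: [0, 0, 0, 0, 0, 0]
3 nonzero rows, so rank(T) = 3.
T has 6 columns; by rank–nullity, nullity = 6 − 3 = 3.

3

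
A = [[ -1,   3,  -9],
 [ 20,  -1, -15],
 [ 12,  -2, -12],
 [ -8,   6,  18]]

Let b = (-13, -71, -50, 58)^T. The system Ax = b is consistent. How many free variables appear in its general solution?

Row reduce the augmented matrix [A | b].
R2 ← R2 + (20)·R1: [0, 59, -195, -331]
R3 ← R3 + (12)·R1: [0, 34, -120, -206]
R4 ← R4 − (8)·R1: [0, -18, 90, 162]
R3 ← R3 − (34/59)·R2: [0, 0, -450/59, -900/59]
R4 ← R4 + (18/59)·R2: [0, 0, 1800/59, 3600/59]
R4 ← R4 + (4)·R3: [0, 0, 0, 0]
The echelon form has 3 nonzero rows, and every pivot lies in the first 3 columns, so rank(A) = rank([A|b]) = 3.
The system is consistent.
Free variables = (unknowns) − (rank) = 3 − 3 = 0.

0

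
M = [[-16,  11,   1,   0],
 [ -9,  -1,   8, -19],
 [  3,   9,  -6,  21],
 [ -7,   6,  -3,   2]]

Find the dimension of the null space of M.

0

Row reduce to echelon form.
R2 ← R2 − (9/16)·R1: [0, -115/16, 119/16, -19]
R3 ← R3 + (3/16)·R1: [0, 177/16, -93/16, 21]
R4 ← R4 − (7/16)·R1: [0, 19/16, -55/16, 2]
R3 ← R3 + (177/115)·R2: [0, 0, 648/115, -948/115]
R4 ← R4 + (19/115)·R2: [0, 0, -254/115, -131/115]
R4 ← R4 + (127/324)·R3: [0, 0, 0, -118/27]
4 nonzero rows, so rank(M) = 4.
M has 4 columns; by rank–nullity, nullity = 4 − 4 = 0.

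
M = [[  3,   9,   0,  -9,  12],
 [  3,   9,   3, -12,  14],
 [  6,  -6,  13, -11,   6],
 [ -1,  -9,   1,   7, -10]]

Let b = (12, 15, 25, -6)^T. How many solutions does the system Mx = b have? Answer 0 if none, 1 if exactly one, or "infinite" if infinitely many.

Row reduce the augmented matrix [M | b].
R2 ← R2 − R1: [0, 0, 3, -3, 2, 3]
R3 ← R3 − (2)·R1: [0, -24, 13, 7, -18, 1]
R4 ← R4 + (1/3)·R1: [0, -6, 1, 4, -6, -2]
Swap R2 ↔ R3
R4 ← R4 − (1/4)·R2: [0, 0, -9/4, 9/4, -3/2, -9/4]
R4 ← R4 + (3/4)·R3: [0, 0, 0, 0, 0, 0]
The echelon form has 3 nonzero rows, and every pivot lies in the first 5 columns, so rank(M) = rank([M|b]) = 3.
The system is consistent.
rank = 3 < 5 unknowns, so there are infinitely many solutions.

infinite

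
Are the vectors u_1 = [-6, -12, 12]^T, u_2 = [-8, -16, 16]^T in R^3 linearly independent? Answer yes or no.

Form the matrix with these vectors as rows and row reduce.
R2 ← R2 − (4/3)·R1: [0, 0, 0]
1 nonzero row, so the 2 vectors span a space of dimension 1.
Since 1 < 2, the vectors are linearly dependent.

no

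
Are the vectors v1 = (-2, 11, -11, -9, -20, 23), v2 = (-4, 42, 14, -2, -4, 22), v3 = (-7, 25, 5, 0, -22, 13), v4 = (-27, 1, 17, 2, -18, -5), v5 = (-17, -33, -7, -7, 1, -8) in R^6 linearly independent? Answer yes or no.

yes

Form the matrix with these vectors as rows and row reduce.
R2 ← R2 − (2)·R1: [0, 20, 36, 16, 36, -24]
R3 ← R3 − (7/2)·R1: [0, -27/2, 87/2, 63/2, 48, -135/2]
R4 ← R4 − (27/2)·R1: [0, -295/2, 331/2, 247/2, 252, -631/2]
R5 ← R5 − (17/2)·R1: [0, -253/2, 173/2, 139/2, 171, -407/2]
R3 ← R3 + (27/40)·R2: [0, 0, 339/5, 423/10, 723/10, -837/10]
R4 ← R4 + (59/8)·R2: [0, 0, 431, 483/2, 1035/2, -985/2]
R5 ← R5 + (253/40)·R2: [0, 0, 1571/5, 1707/10, 3987/10, -3553/10]
R4 ← R4 − (2155/339)·R3: [0, 0, 0, -3096/113, 6542/113, 4472/113]
R5 ← R5 − (1571/339)·R3: [0, 0, 0, -2862/113, 7192/113, 3682/113]
R5 ← R5 − (159/172)·R4: [0, 0, 0, 0, 871/86, -4]
5 nonzero rows, so the 5 vectors span a space of dimension 5.
Since 5 = 5, the vectors are linearly independent.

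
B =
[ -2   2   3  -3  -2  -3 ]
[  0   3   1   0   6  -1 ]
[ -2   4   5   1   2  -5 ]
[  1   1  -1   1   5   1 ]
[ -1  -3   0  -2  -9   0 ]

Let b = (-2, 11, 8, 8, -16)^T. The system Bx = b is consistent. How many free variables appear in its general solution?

3

Row reduce the augmented matrix [B | b].
R3 ← R3 − R1: [0, 2, 2, 4, 4, -2, 10]
R4 ← R4 + (1/2)·R1: [0, 2, 1/2, -1/2, 4, -1/2, 7]
R5 ← R5 − (1/2)·R1: [0, -4, -3/2, -1/2, -8, 3/2, -15]
R3 ← R3 − (2/3)·R2: [0, 0, 4/3, 4, 0, -4/3, 8/3]
R4 ← R4 − (2/3)·R2: [0, 0, -1/6, -1/2, 0, 1/6, -1/3]
R5 ← R5 + (4/3)·R2: [0, 0, -1/6, -1/2, 0, 1/6, -1/3]
R4 ← R4 + (1/8)·R3: [0, 0, 0, 0, 0, 0, 0]
R5 ← R5 + (1/8)·R3: [0, 0, 0, 0, 0, 0, 0]
The echelon form has 3 nonzero rows, and every pivot lies in the first 6 columns, so rank(B) = rank([B|b]) = 3.
The system is consistent.
Free variables = (unknowns) − (rank) = 6 − 3 = 3.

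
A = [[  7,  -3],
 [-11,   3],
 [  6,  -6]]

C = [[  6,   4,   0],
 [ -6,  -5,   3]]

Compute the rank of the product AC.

First compute AC:
[[ 60,  43,  -9],
 [-84, -59,   9],
 [ 72,  54, -18]]
Now row reduce the product.
R2 ← R2 + (7/5)·R1: [0, 6/5, -18/5]
R3 ← R3 − (6/5)·R1: [0, 12/5, -36/5]
R3 ← R3 − (2)·R2: [0, 0, 0]
2 nonzero rows, so rank(AC) = 2.

2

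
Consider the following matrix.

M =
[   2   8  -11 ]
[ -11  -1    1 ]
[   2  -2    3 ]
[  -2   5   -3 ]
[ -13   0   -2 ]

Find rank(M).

3

Row reduce to echelon form.
R2 ← R2 + (11/2)·R1: [0, 43, -119/2]
R3 ← R3 − R1: [0, -10, 14]
R4 ← R4 + R1: [0, 13, -14]
R5 ← R5 + (13/2)·R1: [0, 52, -147/2]
R3 ← R3 + (10/43)·R2: [0, 0, 7/43]
R4 ← R4 − (13/43)·R2: [0, 0, 343/86]
R5 ← R5 − (52/43)·R2: [0, 0, -133/86]
R4 ← R4 − (49/2)·R3: [0, 0, 0]
R5 ← R5 + (19/2)·R3: [0, 0, 0]
Echelon form has 3 nonzero rows, so rank(M) = 3.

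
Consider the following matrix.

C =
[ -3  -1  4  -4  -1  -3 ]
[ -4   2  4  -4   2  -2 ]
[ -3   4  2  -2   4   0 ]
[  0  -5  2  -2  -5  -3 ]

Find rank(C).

2

Row reduce to echelon form.
R2 ← R2 − (4/3)·R1: [0, 10/3, -4/3, 4/3, 10/3, 2]
R3 ← R3 − R1: [0, 5, -2, 2, 5, 3]
R3 ← R3 − (3/2)·R2: [0, 0, 0, 0, 0, 0]
R4 ← R4 + (3/2)·R2: [0, 0, 0, 0, 0, 0]
Echelon form has 2 nonzero rows, so rank(C) = 2.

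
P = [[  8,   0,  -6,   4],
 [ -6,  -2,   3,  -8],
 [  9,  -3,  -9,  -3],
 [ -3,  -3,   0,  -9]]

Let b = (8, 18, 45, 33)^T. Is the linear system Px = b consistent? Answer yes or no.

yes

Row reduce the augmented matrix [P | b].
R2 ← R2 + (3/4)·R1: [0, -2, -3/2, -5, 24]
R3 ← R3 − (9/8)·R1: [0, -3, -9/4, -15/2, 36]
R4 ← R4 + (3/8)·R1: [0, -3, -9/4, -15/2, 36]
R3 ← R3 − (3/2)·R2: [0, 0, 0, 0, 0]
R4 ← R4 − (3/2)·R2: [0, 0, 0, 0, 0]
The echelon form has 2 nonzero rows, and every pivot lies in the first 4 columns, so rank(P) = rank([P|b]) = 2.
The system is consistent.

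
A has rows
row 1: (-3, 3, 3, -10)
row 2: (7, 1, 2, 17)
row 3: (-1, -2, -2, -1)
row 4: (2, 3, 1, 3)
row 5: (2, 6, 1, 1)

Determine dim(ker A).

Row reduce to echelon form.
R2 ← R2 + (7/3)·R1: [0, 8, 9, -19/3]
R3 ← R3 − (1/3)·R1: [0, -3, -3, 7/3]
R4 ← R4 + (2/3)·R1: [0, 5, 3, -11/3]
R5 ← R5 + (2/3)·R1: [0, 8, 3, -17/3]
R3 ← R3 + (3/8)·R2: [0, 0, 3/8, -1/24]
R4 ← R4 − (5/8)·R2: [0, 0, -21/8, 7/24]
R5 ← R5 − R2: [0, 0, -6, 2/3]
R4 ← R4 + (7)·R3: [0, 0, 0, 0]
R5 ← R5 + (16)·R3: [0, 0, 0, 0]
3 nonzero rows, so rank(A) = 3.
A has 4 columns; by rank–nullity, nullity = 4 − 3 = 1.

1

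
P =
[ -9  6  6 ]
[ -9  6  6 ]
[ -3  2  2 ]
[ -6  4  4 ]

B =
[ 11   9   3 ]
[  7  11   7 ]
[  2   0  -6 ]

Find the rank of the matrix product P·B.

First compute PB:
[[-45, -15, -21],
 [-45, -15, -21],
 [-15,  -5,  -7],
 [-30, -10, -14]]
Now row reduce the product.
R2 ← R2 − R1: [0, 0, 0]
R3 ← R3 − (1/3)·R1: [0, 0, 0]
R4 ← R4 − (2/3)·R1: [0, 0, 0]
1 nonzero row, so rank(PB) = 1.

1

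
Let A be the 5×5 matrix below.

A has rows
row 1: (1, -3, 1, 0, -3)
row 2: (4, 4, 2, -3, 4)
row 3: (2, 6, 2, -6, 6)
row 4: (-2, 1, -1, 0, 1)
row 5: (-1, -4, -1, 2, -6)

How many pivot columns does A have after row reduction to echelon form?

4

Row reduce to echelon form.
R2 ← R2 − (4)·R1: [0, 16, -2, -3, 16]
R3 ← R3 − (2)·R1: [0, 12, 0, -6, 12]
R4 ← R4 + (2)·R1: [0, -5, 1, 0, -5]
R5 ← R5 + R1: [0, -7, 0, 2, -9]
R3 ← R3 − (3/4)·R2: [0, 0, 3/2, -15/4, 0]
R4 ← R4 + (5/16)·R2: [0, 0, 3/8, -15/16, 0]
R5 ← R5 + (7/16)·R2: [0, 0, -7/8, 11/16, -2]
R4 ← R4 − (1/4)·R3: [0, 0, 0, 0, 0]
R5 ← R5 + (7/12)·R3: [0, 0, 0, -3/2, -2]
Swap R4 ↔ R5
Echelon form has 4 nonzero rows, so rank(A) = 4.
Each nonzero row contributes one pivot column: 4 pivot columns.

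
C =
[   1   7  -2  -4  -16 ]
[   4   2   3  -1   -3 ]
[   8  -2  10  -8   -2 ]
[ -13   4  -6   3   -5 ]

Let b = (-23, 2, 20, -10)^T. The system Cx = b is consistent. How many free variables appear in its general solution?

Row reduce the augmented matrix [C | b].
R2 ← R2 − (4)·R1: [0, -26, 11, 15, 61, 94]
R3 ← R3 − (8)·R1: [0, -58, 26, 24, 126, 204]
R4 ← R4 + (13)·R1: [0, 95, -32, -49, -213, -309]
R3 ← R3 − (29/13)·R2: [0, 0, 19/13, -123/13, -131/13, -74/13]
R4 ← R4 + (95/26)·R2: [0, 0, 213/26, 151/26, 257/26, 448/13]
R4 ← R4 − (213/38)·R3: [0, 0, 0, 1118/19, 1261/19, 1261/19]
The echelon form has 4 nonzero rows, and every pivot lies in the first 5 columns, so rank(C) = rank([C|b]) = 4.
The system is consistent.
Free variables = (unknowns) − (rank) = 5 − 4 = 1.

1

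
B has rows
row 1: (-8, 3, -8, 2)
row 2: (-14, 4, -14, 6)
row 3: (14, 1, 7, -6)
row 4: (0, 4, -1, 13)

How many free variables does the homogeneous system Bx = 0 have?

0

Row reduce to echelon form.
R2 ← R2 − (7/4)·R1: [0, -5/4, 0, 5/2]
R3 ← R3 + (7/4)·R1: [0, 25/4, -7, -5/2]
R3 ← R3 + (5)·R2: [0, 0, -7, 10]
R4 ← R4 + (16/5)·R2: [0, 0, -1, 21]
R4 ← R4 − (1/7)·R3: [0, 0, 0, 137/7]
4 nonzero rows, so rank(B) = 4.
B has 4 columns; by rank–nullity, nullity = 4 − 4 = 0.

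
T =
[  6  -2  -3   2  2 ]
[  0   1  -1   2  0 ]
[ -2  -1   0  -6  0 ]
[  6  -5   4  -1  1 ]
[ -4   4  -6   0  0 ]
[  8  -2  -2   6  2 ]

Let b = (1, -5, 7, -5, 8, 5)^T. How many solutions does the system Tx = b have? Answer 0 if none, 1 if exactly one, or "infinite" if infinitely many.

0

Row reduce the augmented matrix [T | b].
R3 ← R3 + (1/3)·R1: [0, -5/3, -1, -16/3, 2/3, 22/3]
R4 ← R4 − R1: [0, -3, 7, -3, -1, -6]
R5 ← R5 + (2/3)·R1: [0, 8/3, -8, 4/3, 4/3, 26/3]
R6 ← R6 − (4/3)·R1: [0, 2/3, 2, 10/3, -2/3, 11/3]
R3 ← R3 + (5/3)·R2: [0, 0, -8/3, -2, 2/3, -1]
R4 ← R4 + (3)·R2: [0, 0, 4, 3, -1, -21]
R5 ← R5 − (8/3)·R2: [0, 0, -16/3, -4, 4/3, 22]
R6 ← R6 − (2/3)·R2: [0, 0, 8/3, 2, -2/3, 7]
R4 ← R4 + (3/2)·R3: [0, 0, 0, 0, 0, -45/2]
R5 ← R5 − (2)·R3: [0, 0, 0, 0, 0, 24]
R6 ← R6 + R3: [0, 0, 0, 0, 0, 6]
R5 ← R5 + (16/15)·R4: [0, 0, 0, 0, 0, 0]
R6 ← R6 + (4/15)·R4: [0, 0, 0, 0, 0, 0]
The echelon form has 4 nonzero rows; the last pivot sits in the augmented column, so rank(T) = 3 but rank([T|b]) = 4.
Since the ranks differ, the system is inconsistent.
It has no solutions.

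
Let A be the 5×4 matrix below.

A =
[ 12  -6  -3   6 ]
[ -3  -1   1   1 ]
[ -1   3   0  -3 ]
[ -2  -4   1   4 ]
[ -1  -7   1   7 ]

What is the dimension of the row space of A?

2

Row reduce to echelon form.
R2 ← R2 + (1/4)·R1: [0, -5/2, 1/4, 5/2]
R3 ← R3 + (1/12)·R1: [0, 5/2, -1/4, -5/2]
R4 ← R4 + (1/6)·R1: [0, -5, 1/2, 5]
R5 ← R5 + (1/12)·R1: [0, -15/2, 3/4, 15/2]
R3 ← R3 + R2: [0, 0, 0, 0]
R4 ← R4 − (2)·R2: [0, 0, 0, 0]
R5 ← R5 − (3)·R2: [0, 0, 0, 0]
Echelon form has 2 nonzero rows, so rank(A) = 2.
The row space has dimension equal to the rank: 2.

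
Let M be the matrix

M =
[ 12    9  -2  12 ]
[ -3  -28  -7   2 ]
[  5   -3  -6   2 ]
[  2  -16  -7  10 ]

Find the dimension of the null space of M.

0

Row reduce to echelon form.
R2 ← R2 + (1/4)·R1: [0, -103/4, -15/2, 5]
R3 ← R3 − (5/12)·R1: [0, -27/4, -31/6, -3]
R4 ← R4 − (1/6)·R1: [0, -35/2, -20/3, 8]
R3 ← R3 − (27/103)·R2: [0, 0, -989/309, -444/103]
R4 ← R4 − (70/103)·R2: [0, 0, -485/309, 474/103]
R4 ← R4 − (485/989)·R3: [0, 0, 0, 6642/989]
4 nonzero rows, so rank(M) = 4.
M has 4 columns; by rank–nullity, nullity = 4 − 4 = 0.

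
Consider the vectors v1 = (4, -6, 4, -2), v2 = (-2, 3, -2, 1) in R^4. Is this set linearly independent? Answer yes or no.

Form the matrix with these vectors as rows and row reduce.
R2 ← R2 + (1/2)·R1: [0, 0, 0, 0]
1 nonzero row, so the 2 vectors span a space of dimension 1.
Since 1 < 2, the vectors are linearly dependent.

no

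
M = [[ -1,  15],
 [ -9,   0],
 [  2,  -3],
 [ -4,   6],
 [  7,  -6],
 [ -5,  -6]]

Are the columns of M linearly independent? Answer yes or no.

Row reduce M to echelon form.
R2 ← R2 − (9)·R1: [0, -135]
R3 ← R3 + (2)·R1: [0, 27]
R4 ← R4 − (4)·R1: [0, -54]
R5 ← R5 + (7)·R1: [0, 99]
R6 ← R6 − (5)·R1: [0, -81]
R3 ← R3 + (1/5)·R2: [0, 0]
R4 ← R4 − (2/5)·R2: [0, 0]
R5 ← R5 + (11/15)·R2: [0, 0]
R6 ← R6 − (3/5)·R2: [0, 0]
2 pivots among 2 columns.
Every column is a pivot column, so the columns are linearly independent.

yes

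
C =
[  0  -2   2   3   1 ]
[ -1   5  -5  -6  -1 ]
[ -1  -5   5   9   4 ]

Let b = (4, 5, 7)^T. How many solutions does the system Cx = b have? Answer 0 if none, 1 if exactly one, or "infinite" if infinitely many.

0

Row reduce the augmented matrix [C | b].
Swap R1 ↔ R2
R3 ← R3 − R1: [0, -10, 10, 15, 5, 2]
R3 ← R3 − (5)·R2: [0, 0, 0, 0, 0, -18]
The echelon form has 3 nonzero rows; the last pivot sits in the augmented column, so rank(C) = 2 but rank([C|b]) = 3.
Since the ranks differ, the system is inconsistent.
It has no solutions.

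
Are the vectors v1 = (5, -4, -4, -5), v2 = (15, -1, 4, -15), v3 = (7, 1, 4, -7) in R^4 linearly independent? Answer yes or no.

Form the matrix with these vectors as rows and row reduce.
R2 ← R2 − (3)·R1: [0, 11, 16, 0]
R3 ← R3 − (7/5)·R1: [0, 33/5, 48/5, 0]
R3 ← R3 − (3/5)·R2: [0, 0, 0, 0]
2 nonzero rows, so the 3 vectors span a space of dimension 2.
Since 2 < 3, the vectors are linearly dependent.

no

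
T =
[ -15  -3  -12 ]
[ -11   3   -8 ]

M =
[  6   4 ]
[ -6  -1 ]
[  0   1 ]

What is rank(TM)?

First compute TM:
[[-72, -69],
 [-84, -55]]
Now row reduce the product.
R2 ← R2 − (7/6)·R1: [0, 51/2]
2 nonzero rows, so rank(TM) = 2.

2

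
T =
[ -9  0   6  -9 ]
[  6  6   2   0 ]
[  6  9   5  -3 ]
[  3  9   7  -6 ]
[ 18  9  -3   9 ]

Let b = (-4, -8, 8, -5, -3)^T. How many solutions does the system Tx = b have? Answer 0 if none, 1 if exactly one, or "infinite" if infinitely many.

Row reduce the augmented matrix [T | b].
R2 ← R2 + (2/3)·R1: [0, 6, 6, -6, -32/3]
R3 ← R3 + (2/3)·R1: [0, 9, 9, -9, 16/3]
R4 ← R4 + (1/3)·R1: [0, 9, 9, -9, -19/3]
R5 ← R5 + (2)·R1: [0, 9, 9, -9, -11]
R3 ← R3 − (3/2)·R2: [0, 0, 0, 0, 64/3]
R4 ← R4 − (3/2)·R2: [0, 0, 0, 0, 29/3]
R5 ← R5 − (3/2)·R2: [0, 0, 0, 0, 5]
R4 ← R4 − (29/64)·R3: [0, 0, 0, 0, 0]
R5 ← R5 − (15/64)·R3: [0, 0, 0, 0, 0]
The echelon form has 3 nonzero rows; the last pivot sits in the augmented column, so rank(T) = 2 but rank([T|b]) = 3.
Since the ranks differ, the system is inconsistent.
It has no solutions.

0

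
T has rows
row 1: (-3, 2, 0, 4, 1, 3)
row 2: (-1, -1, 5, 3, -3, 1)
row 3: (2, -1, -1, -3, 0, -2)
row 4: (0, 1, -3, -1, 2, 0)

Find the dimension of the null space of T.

Row reduce to echelon form.
R2 ← R2 − (1/3)·R1: [0, -5/3, 5, 5/3, -10/3, 0]
R3 ← R3 + (2/3)·R1: [0, 1/3, -1, -1/3, 2/3, 0]
R3 ← R3 + (1/5)·R2: [0, 0, 0, 0, 0, 0]
R4 ← R4 + (3/5)·R2: [0, 0, 0, 0, 0, 0]
2 nonzero rows, so rank(T) = 2.
T has 6 columns; by rank–nullity, nullity = 6 − 2 = 4.

4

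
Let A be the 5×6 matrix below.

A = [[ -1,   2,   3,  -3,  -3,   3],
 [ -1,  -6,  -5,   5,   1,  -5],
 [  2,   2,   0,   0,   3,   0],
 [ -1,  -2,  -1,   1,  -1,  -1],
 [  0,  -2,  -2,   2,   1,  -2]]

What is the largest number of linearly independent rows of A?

Row reduce to echelon form.
R2 ← R2 − R1: [0, -8, -8, 8, 4, -8]
R3 ← R3 + (2)·R1: [0, 6, 6, -6, -3, 6]
R4 ← R4 − R1: [0, -4, -4, 4, 2, -4]
R3 ← R3 + (3/4)·R2: [0, 0, 0, 0, 0, 0]
R4 ← R4 − (1/2)·R2: [0, 0, 0, 0, 0, 0]
R5 ← R5 − (1/4)·R2: [0, 0, 0, 0, 0, 0]
Echelon form has 2 nonzero rows, so rank(A) = 2.
The rank gives the maximum number of linearly independent rows: 2.

2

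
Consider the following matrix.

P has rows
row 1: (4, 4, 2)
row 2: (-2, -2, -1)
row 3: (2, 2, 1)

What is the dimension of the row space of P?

Row reduce to echelon form.
R2 ← R2 + (1/2)·R1: [0, 0, 0]
R3 ← R3 − (1/2)·R1: [0, 0, 0]
Echelon form has 1 nonzero row, so rank(P) = 1.
The row space has dimension equal to the rank: 1.

1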